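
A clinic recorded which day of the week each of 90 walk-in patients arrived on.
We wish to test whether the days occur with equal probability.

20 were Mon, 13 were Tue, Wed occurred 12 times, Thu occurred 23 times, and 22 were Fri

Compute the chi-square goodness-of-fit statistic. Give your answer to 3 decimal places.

Expected count for each of the 5 categories: 90/5 = 18.
Mon: (20 − 18)²/18 = 4/18 = 0.2222
Tue: (13 − 18)²/18 = 25/18 = 1.3889
Wed: (12 − 18)²/18 = 36/18 = 2.0000
Thu: (23 − 18)²/18 = 25/18 = 1.3889
Fri: (22 − 18)²/18 = 16/18 = 0.8889
Sum = 5.889

5.889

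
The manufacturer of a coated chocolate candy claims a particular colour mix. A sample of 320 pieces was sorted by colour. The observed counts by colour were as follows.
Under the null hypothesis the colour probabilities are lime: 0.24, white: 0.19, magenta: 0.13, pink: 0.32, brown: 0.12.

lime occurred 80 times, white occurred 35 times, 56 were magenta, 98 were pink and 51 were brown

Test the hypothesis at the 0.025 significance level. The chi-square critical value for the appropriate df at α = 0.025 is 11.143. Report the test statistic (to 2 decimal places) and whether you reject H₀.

20.39; reject

Expected counts E_i = n·p_i: 320×0.24 = 76.8, 320×0.19 = 60.8, 320×0.13 = 41.6, 320×0.32 = 102.4, 320×0.12 = 38.4.
cat          O        E   (O−E)²/E
lime        80     76.8      0.133
white       35     60.8     10.948
magenta     56     41.6      4.985
pink        98    102.4      0.189
brown       51     38.4      4.134
Sum = 20.39
df = 4. Since 20.39 > 11.143, we reject H₀.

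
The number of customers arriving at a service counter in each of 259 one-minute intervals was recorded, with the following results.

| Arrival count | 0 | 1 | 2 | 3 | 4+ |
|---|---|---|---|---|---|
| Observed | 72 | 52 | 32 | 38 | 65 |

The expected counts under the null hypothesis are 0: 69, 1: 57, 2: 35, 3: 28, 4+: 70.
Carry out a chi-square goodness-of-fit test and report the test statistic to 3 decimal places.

4.755

cat         O        E   (O−E)²/E
0          72       69     0.1304
1          52       57     0.4386
2          32       35     0.2571
3          38       28     3.5714
4+         65       70     0.3571
Sum = 4.755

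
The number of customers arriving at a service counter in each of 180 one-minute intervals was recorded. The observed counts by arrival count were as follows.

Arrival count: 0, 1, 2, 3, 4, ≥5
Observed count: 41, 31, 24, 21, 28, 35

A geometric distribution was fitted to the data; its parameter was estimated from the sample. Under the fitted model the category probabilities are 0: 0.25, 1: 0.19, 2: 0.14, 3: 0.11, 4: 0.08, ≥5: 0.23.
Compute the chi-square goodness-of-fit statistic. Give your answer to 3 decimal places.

Expected counts E_i = n·p_i: 180×0.25 = 45, 180×0.19 = 34.2, 180×0.14 = 25.2, 180×0.11 = 19.8, 180×0.08 = 14.4, 180×0.23 = 41.4.
cat         O        E   (O−E)²/E
0          41       45     0.3556
1          31     34.2     0.2994
2          24     25.2     0.0571
3          21     19.8     0.0727
4          28     14.4    12.8444
≥5         35     41.4     0.9894
Sum = 14.619

14.619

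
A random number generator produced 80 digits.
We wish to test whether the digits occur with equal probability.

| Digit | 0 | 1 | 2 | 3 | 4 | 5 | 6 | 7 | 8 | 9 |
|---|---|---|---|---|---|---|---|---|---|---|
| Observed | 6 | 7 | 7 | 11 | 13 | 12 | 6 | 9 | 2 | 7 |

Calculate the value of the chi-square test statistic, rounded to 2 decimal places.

12.25

Under H₀ each category has probability 1/10, so each expected count is 80/10 = 8.
cat         O        E   (O−E)²/E
0           6        8      0.500
1           7        8      0.125
2           7        8      0.125
3          11        8      1.125
4          13        8      3.125
5          12        8      2.000
6           6        8      0.500
7           9        8      0.125
8           2        8      4.500
9           7        8      0.125
Sum = 12.25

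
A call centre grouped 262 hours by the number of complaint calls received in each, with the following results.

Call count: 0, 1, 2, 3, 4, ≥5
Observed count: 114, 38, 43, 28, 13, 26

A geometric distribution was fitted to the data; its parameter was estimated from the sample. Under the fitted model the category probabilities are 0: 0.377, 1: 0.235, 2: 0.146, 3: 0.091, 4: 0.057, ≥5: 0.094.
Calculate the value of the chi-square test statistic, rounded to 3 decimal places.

Expected counts E_i = n·p_i: 262×0.377 = 98.774, 262×0.235 = 61.57, 262×0.146 = 38.252, 262×0.091 = 23.842, 262×0.057 = 14.934, 262×0.094 = 24.628.
cat         O        E   (O−E)²/E
0         114   98.774     2.3471
1          38    61.57     9.0230
2          43   38.252     0.5893
3          28   23.842     0.7251
4          13   14.934     0.2505
≥5         26   24.628     0.0764
Sum = 13.011

13.011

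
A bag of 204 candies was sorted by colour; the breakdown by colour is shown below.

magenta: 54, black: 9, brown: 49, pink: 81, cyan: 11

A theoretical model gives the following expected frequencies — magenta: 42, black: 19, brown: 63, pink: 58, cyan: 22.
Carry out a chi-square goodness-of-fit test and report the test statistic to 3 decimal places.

26.424

magenta: (54 − 42)²/42 = 144/42 = 3.4286
black: (9 − 19)²/19 = 100/19 = 5.2632
brown: (49 − 63)²/63 = 196/63 = 3.1111
pink: (81 − 58)²/58 = 529/58 = 9.1207
cyan: (11 − 22)²/22 = 121/22 = 5.5000
Sum = 26.424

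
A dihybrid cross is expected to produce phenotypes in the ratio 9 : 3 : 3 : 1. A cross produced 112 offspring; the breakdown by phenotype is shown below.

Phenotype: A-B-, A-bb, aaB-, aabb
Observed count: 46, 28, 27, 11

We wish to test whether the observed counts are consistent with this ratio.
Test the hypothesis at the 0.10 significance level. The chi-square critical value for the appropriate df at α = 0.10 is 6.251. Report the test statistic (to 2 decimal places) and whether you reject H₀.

10.92; reject

Ratio total = 16. Expected counts: 112×9/16 = 63, 112×3/16 = 21, 112×3/16 = 21, 112×1/16 = 7.
cat         O        E   (O−E)²/E
A-B-       46       63      4.587
A-bb       28       21      2.333
aaB-       27       21      1.714
aabb       11        7      2.286
Sum = 10.92
df = 3. Since 10.92 > 6.251, we reject H₀.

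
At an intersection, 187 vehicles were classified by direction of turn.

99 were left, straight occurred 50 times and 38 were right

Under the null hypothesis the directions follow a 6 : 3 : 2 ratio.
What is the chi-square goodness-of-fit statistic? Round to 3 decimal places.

0.578

Ratio total = 11. Expected counts: 187×6/11 = 102, 187×3/11 = 51, 187×2/11 = 34.
left: (99 − 102)²/102 = 9/102 = 0.0882
straight: (50 − 51)²/51 = 1/51 = 0.0196
right: (38 − 34)²/34 = 16/34 = 0.4706
Sum = 0.578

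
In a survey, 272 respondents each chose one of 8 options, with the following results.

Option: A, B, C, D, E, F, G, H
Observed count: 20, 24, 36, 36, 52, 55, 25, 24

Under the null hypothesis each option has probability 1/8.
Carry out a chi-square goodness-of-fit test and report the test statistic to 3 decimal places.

Under H₀ each category has probability 1/8, so each expected count is 272/8 = 34.
cat         O        E   (O−E)²/E
A          20       34     5.7647
B          24       34     2.9412
C          36       34     0.1176
D          36       34     0.1176
E          52       34     9.5294
F          55       34    12.9706
G          25       34     2.3824
H          24       34     2.9412
Sum = 36.765

36.765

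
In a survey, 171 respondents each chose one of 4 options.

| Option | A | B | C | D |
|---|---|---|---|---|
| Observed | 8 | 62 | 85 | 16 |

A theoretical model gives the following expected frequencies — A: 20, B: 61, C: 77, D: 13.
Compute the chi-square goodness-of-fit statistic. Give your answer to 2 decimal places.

cat         O        E   (O−E)²/E
A           8       20      7.200
B          62       61      0.016
C          85       77      0.831
D          16       13      0.692
Sum = 8.74

8.74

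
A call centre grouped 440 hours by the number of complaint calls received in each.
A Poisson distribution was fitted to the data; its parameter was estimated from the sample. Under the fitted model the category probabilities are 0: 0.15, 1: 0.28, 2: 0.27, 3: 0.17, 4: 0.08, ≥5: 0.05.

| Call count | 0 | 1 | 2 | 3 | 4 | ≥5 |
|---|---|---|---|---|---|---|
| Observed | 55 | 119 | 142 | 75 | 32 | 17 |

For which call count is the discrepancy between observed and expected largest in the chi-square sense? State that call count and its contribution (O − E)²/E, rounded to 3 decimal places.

Expected counts E_i = n·p_i: 440×0.15 = 66, 440×0.28 = 123.2, 440×0.27 = 118.8, 440×0.17 = 74.8, 440×0.08 = 35.2, 440×0.05 = 22.
χ² = (55−66)²/66 + (119−123.2)²/123.2 + (142−118.8)²/118.8 + (75−74.8)²/74.8 + (32−35.2)²/35.2 + (17−22)²/22
   = 1.8333 + 0.1432 + 4.5306 + 0.0005 + 0.2909 + 1.1364
The largest term is for 2: 4.531.

2, 4.531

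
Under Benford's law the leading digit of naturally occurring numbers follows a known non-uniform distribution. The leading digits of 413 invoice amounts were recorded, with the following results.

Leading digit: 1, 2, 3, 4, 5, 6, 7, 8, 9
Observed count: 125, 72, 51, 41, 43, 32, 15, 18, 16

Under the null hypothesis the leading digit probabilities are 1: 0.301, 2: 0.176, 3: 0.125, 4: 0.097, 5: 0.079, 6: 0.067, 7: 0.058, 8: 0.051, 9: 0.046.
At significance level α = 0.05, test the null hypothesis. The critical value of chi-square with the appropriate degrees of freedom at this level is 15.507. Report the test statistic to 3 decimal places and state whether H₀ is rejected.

8.281; do not reject

Expected counts E_i = n·p_i: 413×0.301 = 124.313, 413×0.176 = 72.688, 413×0.125 = 51.625, 413×0.097 = 40.061, 413×0.079 = 32.627, 413×0.067 = 27.671, 413×0.058 = 23.954, 413×0.051 = 21.063, 413×0.046 = 18.998.
cat         O        E   (O−E)²/E
1         125  124.313     0.0038
2          72   72.688     0.0065
3          51   51.625     0.0076
4          41   40.061     0.0220
5          43   32.627     3.2979
6          32   27.671     0.6773
7          15   23.954     3.3470
8          18   21.063     0.4454
9          16   18.998     0.4731
Sum = 8.281
df = 8. Since 8.281 < 15.507, we do not reject H₀.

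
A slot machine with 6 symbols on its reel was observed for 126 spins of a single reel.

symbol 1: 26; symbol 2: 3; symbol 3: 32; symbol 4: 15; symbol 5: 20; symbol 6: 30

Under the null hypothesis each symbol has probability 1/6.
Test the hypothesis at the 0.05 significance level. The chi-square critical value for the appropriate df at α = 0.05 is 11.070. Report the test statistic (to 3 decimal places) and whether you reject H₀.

28.000; reject

Under H₀ each category has probability 1/6, so each expected count is 126/6 = 21.
symbol 1: (26 − 21)²/21 = 25/21 = 1.1905
symbol 2: (3 − 21)²/21 = 324/21 = 15.4286
symbol 3: (32 − 21)²/21 = 121/21 = 5.7619
symbol 4: (15 − 21)²/21 = 36/21 = 1.7143
symbol 5: (20 − 21)²/21 = 1/21 = 0.0476
symbol 6: (30 − 21)²/21 = 81/21 = 3.8571
Sum = 28.000
df = 5. Since 28.000 > 11.070, we reject H₀.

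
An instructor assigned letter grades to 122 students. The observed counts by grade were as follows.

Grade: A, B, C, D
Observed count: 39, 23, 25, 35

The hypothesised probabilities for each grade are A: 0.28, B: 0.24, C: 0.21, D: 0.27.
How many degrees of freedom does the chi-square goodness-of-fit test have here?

There are k = 4 categories and no parameters were estimated from the data, so df = 4 − 1 = 3.

3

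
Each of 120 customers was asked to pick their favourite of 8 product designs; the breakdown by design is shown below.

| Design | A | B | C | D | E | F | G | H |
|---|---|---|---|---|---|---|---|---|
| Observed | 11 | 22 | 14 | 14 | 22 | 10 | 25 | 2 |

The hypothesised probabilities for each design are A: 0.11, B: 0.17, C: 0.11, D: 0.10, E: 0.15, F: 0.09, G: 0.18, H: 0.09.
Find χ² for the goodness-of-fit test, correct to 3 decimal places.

Expected counts E_i = n·p_i: 120×0.11 = 13.2, 120×0.17 = 20.4, 120×0.11 = 13.2, 120×0.10 = 12, 120×0.15 = 18, 120×0.09 = 10.8, 120×0.18 = 21.6, 120×0.09 = 10.8.
A: (11 − 13.2)²/13.2 = 4.84/13.2 = 0.3667
B: (22 − 20.4)²/20.4 = 2.56/20.4 = 0.1255
C: (14 − 13.2)²/13.2 = 0.64/13.2 = 0.0485
D: (14 − 12)²/12 = 4/12 = 0.3333
E: (22 − 18)²/18 = 16/18 = 0.8889
F: (10 − 10.8)²/10.8 = 0.64/10.8 = 0.0593
G: (25 − 21.6)²/21.6 = 11.56/21.6 = 0.5352
H: (2 − 10.8)²/10.8 = 77.44/10.8 = 7.1704
Sum = 9.528

9.528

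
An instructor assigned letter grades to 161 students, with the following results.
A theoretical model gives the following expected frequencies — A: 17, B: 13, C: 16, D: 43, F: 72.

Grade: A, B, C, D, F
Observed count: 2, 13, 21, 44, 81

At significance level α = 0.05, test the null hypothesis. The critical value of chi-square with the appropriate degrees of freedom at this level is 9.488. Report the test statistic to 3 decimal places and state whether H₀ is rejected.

15.946; reject

χ² = (2−17)²/17 + (13−13)²/13 + (21−16)²/16 + (44−43)²/43 + (81−72)²/72
   = 13.2353 + 0.0000 + 1.5625 + 0.0233 + 1.1250
Sum = 15.946
df = 4. Since 15.946 > 9.488, we reject H₀.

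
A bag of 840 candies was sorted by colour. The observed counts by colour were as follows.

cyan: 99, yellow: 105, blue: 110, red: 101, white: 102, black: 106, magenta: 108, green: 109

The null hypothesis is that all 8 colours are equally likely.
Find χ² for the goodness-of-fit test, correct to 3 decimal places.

Expected count for each of the 8 categories: 840/8 = 105.
cyan: (99 − 105)²/105 = 36/105 = 0.3429
yellow: (105 − 105)²/105 = 0/105 = 0.0000
blue: (110 − 105)²/105 = 25/105 = 0.2381
red: (101 − 105)²/105 = 16/105 = 0.1524
white: (102 − 105)²/105 = 9/105 = 0.0857
black: (106 − 105)²/105 = 1/105 = 0.0095
magenta: (108 − 105)²/105 = 9/105 = 0.0857
green: (109 − 105)²/105 = 16/105 = 0.1524
Sum = 1.067

1.067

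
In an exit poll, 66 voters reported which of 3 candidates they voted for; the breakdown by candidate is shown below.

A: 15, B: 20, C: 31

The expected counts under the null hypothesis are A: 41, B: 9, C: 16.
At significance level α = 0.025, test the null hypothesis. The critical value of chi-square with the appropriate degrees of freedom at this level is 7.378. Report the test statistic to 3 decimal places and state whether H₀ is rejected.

43.995; reject

cat         O        E   (O−E)²/E
A          15       41    16.4878
B          20        9    13.4444
C          31       16    14.0625
Sum = 43.995
df = 2. Since 43.995 > 7.378, we reject H₀.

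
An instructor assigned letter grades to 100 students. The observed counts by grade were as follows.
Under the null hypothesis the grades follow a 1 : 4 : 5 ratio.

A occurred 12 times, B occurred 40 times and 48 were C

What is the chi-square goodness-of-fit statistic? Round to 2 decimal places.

Ratio total = 10. Expected counts: 100×1/10 = 10, 100×4/10 = 40, 100×5/10 = 50.
χ² = (12−10)²/10 + (40−40)²/40 + (48−50)²/50
   = 0.400 + 0.000 + 0.080
Sum = 0.48

0.48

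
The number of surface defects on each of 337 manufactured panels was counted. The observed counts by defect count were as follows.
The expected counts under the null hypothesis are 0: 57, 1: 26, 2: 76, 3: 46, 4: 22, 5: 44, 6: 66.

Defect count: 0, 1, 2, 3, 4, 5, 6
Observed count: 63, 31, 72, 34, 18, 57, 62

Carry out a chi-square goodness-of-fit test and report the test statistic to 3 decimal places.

χ² = (63−57)²/57 + (31−26)²/26 + (72−76)²/76 + (34−46)²/46 + (18−22)²/22 + (57−44)²/44 + (62−66)²/66
   = 0.6316 + 0.9615 + 0.2105 + 3.1304 + 0.7273 + 3.8409 + 0.2424
Sum = 9.745

9.745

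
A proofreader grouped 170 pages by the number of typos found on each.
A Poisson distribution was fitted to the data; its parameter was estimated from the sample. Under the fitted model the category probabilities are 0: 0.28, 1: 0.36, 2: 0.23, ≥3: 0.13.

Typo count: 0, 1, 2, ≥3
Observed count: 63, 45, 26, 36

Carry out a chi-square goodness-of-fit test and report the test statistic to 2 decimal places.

22.40

Expected counts E_i = n·p_i: 170×0.28 = 47.6, 170×0.36 = 61.2, 170×0.23 = 39.1, 170×0.13 = 22.1.
χ² = (63−47.6)²/47.6 + (45−61.2)²/61.2 + (26−39.1)²/39.1 + (36−22.1)²/22.1
   = 4.982 + 4.288 + 4.389 + 8.743
Sum = 22.40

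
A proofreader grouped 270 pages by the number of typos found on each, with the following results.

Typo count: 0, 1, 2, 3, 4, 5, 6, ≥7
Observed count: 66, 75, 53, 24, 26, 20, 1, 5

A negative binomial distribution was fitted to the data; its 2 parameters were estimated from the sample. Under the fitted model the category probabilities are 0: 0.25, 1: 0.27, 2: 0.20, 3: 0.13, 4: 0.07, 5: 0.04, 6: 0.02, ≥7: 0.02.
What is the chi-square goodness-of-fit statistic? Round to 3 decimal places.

17.742

Expected counts E_i = n·p_i: 270×0.25 = 67.5, 270×0.27 = 72.9, 270×0.20 = 54, 270×0.13 = 35.1, 270×0.07 = 18.9, 270×0.04 = 10.8, 270×0.02 = 5.4, 270×0.02 = 5.4.
0: (66 − 67.5)²/67.5 = 2.25/67.5 = 0.0333
1: (75 − 72.9)²/72.9 = 4.41/72.9 = 0.0605
2: (53 − 54)²/54 = 1/54 = 0.0185
3: (24 − 35.1)²/35.1 = 123.21/35.1 = 3.5103
4: (26 − 18.9)²/18.9 = 50.41/18.9 = 2.6672
5: (20 − 10.8)²/10.8 = 84.64/10.8 = 7.8370
6: (1 − 5.4)²/5.4 = 19.36/5.4 = 3.5852
≥7: (5 − 5.4)²/5.4 = 0.16/5.4 = 0.0296
Sum = 17.742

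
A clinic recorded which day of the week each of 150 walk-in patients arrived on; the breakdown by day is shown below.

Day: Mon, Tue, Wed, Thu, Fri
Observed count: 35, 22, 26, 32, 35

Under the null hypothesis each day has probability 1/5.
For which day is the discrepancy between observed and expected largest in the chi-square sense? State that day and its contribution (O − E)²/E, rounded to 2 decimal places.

Tue, 2.13

Under H₀ each category has probability 1/5, so each expected count is 150/5 = 30.
cat         O        E   (O−E)²/E
Mon        35       30      0.833
Tue        22       30      2.133
Wed        26       30      0.533
Thu        32       30      0.133
Fri        35       30      0.833
The largest term is for Tue: 2.13.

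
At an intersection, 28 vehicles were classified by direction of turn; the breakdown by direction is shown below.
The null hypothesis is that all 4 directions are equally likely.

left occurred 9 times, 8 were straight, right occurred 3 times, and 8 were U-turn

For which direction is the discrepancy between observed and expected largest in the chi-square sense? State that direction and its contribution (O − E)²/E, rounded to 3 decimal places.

Expected count for each of the 4 categories: 28/4 = 7.
χ² = (9−7)²/7 + (8−7)²/7 + (3−7)²/7 + (8−7)²/7
   = 0.5714 + 0.1429 + 2.2857 + 0.1429
The largest term is for right: 2.286.

right, 2.286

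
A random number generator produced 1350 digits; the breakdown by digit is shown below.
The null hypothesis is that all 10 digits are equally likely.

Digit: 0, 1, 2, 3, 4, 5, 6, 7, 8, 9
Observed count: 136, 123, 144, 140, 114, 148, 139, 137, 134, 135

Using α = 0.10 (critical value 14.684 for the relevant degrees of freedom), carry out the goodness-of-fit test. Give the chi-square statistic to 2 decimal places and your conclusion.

6.53; do not reject

Under H₀ each category has probability 1/10, so each expected count is 1350/10 = 135.
χ² = (136−135)²/135 + (123−135)²/135 + (144−135)²/135 + (140−135)²/135 + (114−135)²/135 + (148−135)²/135 + (139−135)²/135 + (137−135)²/135 + (134−135)²/135 + (135−135)²/135
   = 0.007 + 1.067 + 0.600 + 0.185 + 3.267 + 1.252 + 0.119 + 0.030 + 0.007 + 0.000
Sum = 6.53
df = 9. Since 6.53 < 14.684, we do not reject H₀.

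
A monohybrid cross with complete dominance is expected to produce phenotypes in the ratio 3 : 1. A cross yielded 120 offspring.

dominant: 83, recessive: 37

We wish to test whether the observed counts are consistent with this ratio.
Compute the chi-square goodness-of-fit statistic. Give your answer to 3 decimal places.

Ratio total = 4. Expected counts: 120×3/4 = 90, 120×1/4 = 30.
cat            O        E   (O−E)²/E
dominant      83       90     0.5444
recessive     37       30     1.6333
Sum = 2.178

2.178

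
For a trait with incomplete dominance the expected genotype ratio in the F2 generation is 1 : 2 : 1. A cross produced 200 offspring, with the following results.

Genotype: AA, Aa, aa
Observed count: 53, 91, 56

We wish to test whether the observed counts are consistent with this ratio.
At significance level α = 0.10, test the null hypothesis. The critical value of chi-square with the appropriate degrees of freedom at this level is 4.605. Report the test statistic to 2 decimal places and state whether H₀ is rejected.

1.71; do not reject

Ratio total = 4. Expected counts: 200×1/4 = 50, 200×2/4 = 100, 200×1/4 = 50.
χ² = (53−50)²/50 + (91−100)²/100 + (56−50)²/50
   = 0.180 + 0.810 + 0.720
Sum = 1.71
df = 2. Since 1.71 < 4.605, we do not reject H₀.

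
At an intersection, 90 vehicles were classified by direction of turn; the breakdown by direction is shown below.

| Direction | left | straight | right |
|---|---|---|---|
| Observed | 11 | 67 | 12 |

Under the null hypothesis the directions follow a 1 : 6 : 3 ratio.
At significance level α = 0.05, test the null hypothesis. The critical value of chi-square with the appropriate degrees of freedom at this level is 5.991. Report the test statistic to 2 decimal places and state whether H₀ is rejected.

Ratio total = 10. Expected counts: 90×1/10 = 9, 90×6/10 = 54, 90×3/10 = 27.
χ² = (11−9)²/9 + (67−54)²/54 + (12−27)²/27
   = 0.444 + 3.130 + 8.333
Sum = 11.91
df = 2. Since 11.91 > 5.991, we reject H₀.

11.91; reject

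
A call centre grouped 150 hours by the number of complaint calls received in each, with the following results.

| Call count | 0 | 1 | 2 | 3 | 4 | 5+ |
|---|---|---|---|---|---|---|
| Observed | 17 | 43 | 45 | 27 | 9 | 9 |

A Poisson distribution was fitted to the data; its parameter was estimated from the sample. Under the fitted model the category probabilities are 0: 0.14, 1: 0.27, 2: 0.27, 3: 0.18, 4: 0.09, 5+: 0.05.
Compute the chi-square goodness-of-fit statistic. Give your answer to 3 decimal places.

Expected counts E_i = n·p_i: 150×0.14 = 21, 150×0.27 = 40.5, 150×0.27 = 40.5, 150×0.18 = 27, 150×0.09 = 13.5, 150×0.05 = 7.5.
cat         O        E   (O−E)²/E
0          17       21     0.7619
1          43     40.5     0.1543
2          45     40.5     0.5000
3          27       27     0.0000
4           9     13.5     1.5000
5+          9      7.5     0.3000
Sum = 3.216

3.216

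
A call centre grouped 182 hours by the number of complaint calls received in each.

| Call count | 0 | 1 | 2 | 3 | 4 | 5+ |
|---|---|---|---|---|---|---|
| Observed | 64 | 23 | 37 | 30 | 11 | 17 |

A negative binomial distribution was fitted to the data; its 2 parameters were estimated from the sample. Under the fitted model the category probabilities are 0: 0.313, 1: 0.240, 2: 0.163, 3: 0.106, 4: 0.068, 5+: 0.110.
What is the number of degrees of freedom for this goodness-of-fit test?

There are k = 6 categories and 2 parameters estimated from the data, so df = 6 − 1 − 2 = 3.

3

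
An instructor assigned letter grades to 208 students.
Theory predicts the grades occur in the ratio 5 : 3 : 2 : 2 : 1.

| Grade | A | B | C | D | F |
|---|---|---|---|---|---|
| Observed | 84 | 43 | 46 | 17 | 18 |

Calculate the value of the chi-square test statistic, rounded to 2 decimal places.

14.13

Ratio total = 13. Expected counts: 208×5/13 = 80, 208×3/13 = 48, 208×2/13 = 32, 208×2/13 = 32, 208×1/13 = 16.
χ² = (84−80)²/80 + (43−48)²/48 + (46−32)²/32 + (17−32)²/32 + (18−16)²/16
   = 0.200 + 0.521 + 6.125 + 7.031 + 0.250
Sum = 14.13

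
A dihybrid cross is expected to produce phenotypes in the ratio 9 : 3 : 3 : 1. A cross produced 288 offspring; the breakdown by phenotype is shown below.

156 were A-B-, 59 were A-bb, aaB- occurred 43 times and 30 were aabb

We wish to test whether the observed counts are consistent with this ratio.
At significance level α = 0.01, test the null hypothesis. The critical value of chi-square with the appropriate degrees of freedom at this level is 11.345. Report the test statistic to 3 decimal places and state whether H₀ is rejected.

Ratio total = 16. Expected counts: 288×9/16 = 162, 288×3/16 = 54, 288×3/16 = 54, 288×1/16 = 18.
cat         O        E   (O−E)²/E
A-B-      156      162     0.2222
A-bb       59       54     0.4630
aaB-       43       54     2.2407
aabb       30       18     8.0000
Sum = 10.926
df = 3. Since 10.926 < 11.345, we do not reject H₀.

10.926; do not reject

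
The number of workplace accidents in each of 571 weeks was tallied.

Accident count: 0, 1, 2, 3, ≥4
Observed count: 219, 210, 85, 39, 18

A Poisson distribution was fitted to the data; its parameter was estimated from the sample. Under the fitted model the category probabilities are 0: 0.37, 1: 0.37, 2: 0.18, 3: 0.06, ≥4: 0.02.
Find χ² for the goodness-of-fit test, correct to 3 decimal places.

7.813

Expected counts E_i = n·p_i: 571×0.37 = 211.27, 571×0.37 = 211.27, 571×0.18 = 102.78, 571×0.06 = 34.26, 571×0.02 = 11.42.
cat         O        E   (O−E)²/E
0         219   211.27     0.2828
1         210   211.27     0.0076
2          85   102.78     3.0758
3          39    34.26     0.6558
≥4         18    11.42     3.7913
Sum = 7.813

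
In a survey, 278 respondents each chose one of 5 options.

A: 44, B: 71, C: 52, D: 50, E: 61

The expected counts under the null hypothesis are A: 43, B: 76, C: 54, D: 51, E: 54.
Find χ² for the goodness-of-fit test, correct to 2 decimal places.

1.35

cat         O        E   (O−E)²/E
A          44       43      0.023
B          71       76      0.329
C          52       54      0.074
D          50       51      0.020
E          61       54      0.907
Sum = 1.35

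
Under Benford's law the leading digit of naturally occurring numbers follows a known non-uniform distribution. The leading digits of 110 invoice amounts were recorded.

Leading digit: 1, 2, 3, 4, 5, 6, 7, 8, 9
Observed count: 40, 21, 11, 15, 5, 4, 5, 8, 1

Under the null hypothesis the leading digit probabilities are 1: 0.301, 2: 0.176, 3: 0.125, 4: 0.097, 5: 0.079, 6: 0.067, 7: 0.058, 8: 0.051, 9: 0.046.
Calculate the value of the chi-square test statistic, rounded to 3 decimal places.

11.562

Expected counts E_i = n·p_i: 110×0.301 = 33.11, 110×0.176 = 19.36, 110×0.125 = 13.75, 110×0.097 = 10.67, 110×0.079 = 8.69, 110×0.067 = 7.37, 110×0.058 = 6.38, 110×0.051 = 5.61, 110×0.046 = 5.06.
χ² = (40−33.11)²/33.11 + (21−19.36)²/19.36 + (11−13.75)²/13.75 + (15−10.67)²/10.67 + (5−8.69)²/8.69 + (4−7.37)²/7.37 + (5−6.38)²/6.38 + (8−5.61)²/5.61 + (1−5.06)²/5.06
   = 1.4338 + 0.1389 + 0.5500 + 1.7572 + 1.5669 + 1.5410 + 0.2985 + 1.0182 + 3.2576
Sum = 11.562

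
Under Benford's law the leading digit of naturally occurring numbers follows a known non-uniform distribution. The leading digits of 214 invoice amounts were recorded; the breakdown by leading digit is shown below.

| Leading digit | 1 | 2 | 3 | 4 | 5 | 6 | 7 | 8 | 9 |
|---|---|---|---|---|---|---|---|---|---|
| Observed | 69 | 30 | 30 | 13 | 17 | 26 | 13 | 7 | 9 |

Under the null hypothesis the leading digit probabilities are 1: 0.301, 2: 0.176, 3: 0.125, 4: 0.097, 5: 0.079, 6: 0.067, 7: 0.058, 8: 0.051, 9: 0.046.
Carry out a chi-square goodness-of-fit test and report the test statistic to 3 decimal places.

Expected counts E_i = n·p_i: 214×0.301 = 64.414, 214×0.176 = 37.664, 214×0.125 = 26.75, 214×0.097 = 20.758, 214×0.079 = 16.906, 214×0.067 = 14.338, 214×0.058 = 12.412, 214×0.051 = 10.914, 214×0.046 = 9.844.
χ² = (69−64.414)²/64.414 + (30−37.664)²/37.664 + (30−26.75)²/26.75 + (13−20.758)²/20.758 + (17−16.906)²/16.906 + (26−14.338)²/14.338 + (13−12.412)²/12.412 + (7−10.914)²/10.914 + (9−9.844)²/9.844
   = 0.3265 + 1.5595 + 0.3949 + 2.8994 + 0.0005 + 9.4854 + 0.0279 + 1.4036 + 0.0724
Sum = 16.170

16.170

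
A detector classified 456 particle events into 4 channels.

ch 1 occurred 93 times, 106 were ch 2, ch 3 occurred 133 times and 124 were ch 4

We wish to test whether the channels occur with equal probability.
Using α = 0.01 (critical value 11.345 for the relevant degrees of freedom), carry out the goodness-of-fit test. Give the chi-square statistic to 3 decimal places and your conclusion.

Expected count for each of the 4 categories: 456/4 = 114.
cat         O        E   (O−E)²/E
ch 1       93      114     3.8684
ch 2      106      114     0.5614
ch 3      133      114     3.1667
ch 4      124      114     0.8772
Sum = 8.474
df = 3. Since 8.474 < 11.345, we do not reject H₀.

8.474; do not reject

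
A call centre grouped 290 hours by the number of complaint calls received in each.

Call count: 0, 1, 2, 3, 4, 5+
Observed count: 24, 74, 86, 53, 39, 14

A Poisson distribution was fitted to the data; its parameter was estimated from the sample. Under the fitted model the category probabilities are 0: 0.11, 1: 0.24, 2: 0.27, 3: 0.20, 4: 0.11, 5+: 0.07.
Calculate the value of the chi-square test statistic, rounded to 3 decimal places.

6.958

Expected counts E_i = n·p_i: 290×0.11 = 31.9, 290×0.24 = 69.6, 290×0.27 = 78.3, 290×0.20 = 58, 290×0.11 = 31.9, 290×0.07 = 20.3.
0: (24 − 31.9)²/31.9 = 62.41/31.9 = 1.9564
1: (74 − 69.6)²/69.6 = 19.36/69.6 = 0.2782
2: (86 − 78.3)²/78.3 = 59.29/78.3 = 0.7572
3: (53 − 58)²/58 = 25/58 = 0.4310
4: (39 − 31.9)²/31.9 = 50.41/31.9 = 1.5803
5+: (14 − 20.3)²/20.3 = 39.69/20.3 = 1.9552
Sum = 6.958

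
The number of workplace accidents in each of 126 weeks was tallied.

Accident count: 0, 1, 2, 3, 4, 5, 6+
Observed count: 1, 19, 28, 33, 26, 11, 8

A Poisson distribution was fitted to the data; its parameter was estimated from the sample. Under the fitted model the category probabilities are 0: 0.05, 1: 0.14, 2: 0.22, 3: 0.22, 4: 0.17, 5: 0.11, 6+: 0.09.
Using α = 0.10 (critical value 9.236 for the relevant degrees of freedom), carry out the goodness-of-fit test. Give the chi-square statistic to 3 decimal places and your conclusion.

8.125; do not reject

Expected counts E_i = n·p_i: 126×0.05 = 6.3, 126×0.14 = 17.64, 126×0.22 = 27.72, 126×0.22 = 27.72, 126×0.17 = 21.42, 126×0.11 = 13.86, 126×0.09 = 11.34.
χ² = (1−6.3)²/6.3 + (19−17.64)²/17.64 + (28−27.72)²/27.72 + (33−27.72)²/27.72 + (26−21.42)²/21.42 + (11−13.86)²/13.86 + (8−11.34)²/11.34
   = 4.4587 + 0.1049 + 0.0028 + 1.0057 + 0.9793 + 0.5902 + 0.9837
Sum = 8.125
df = 5. Since 8.125 < 9.236, we do not reject H₀.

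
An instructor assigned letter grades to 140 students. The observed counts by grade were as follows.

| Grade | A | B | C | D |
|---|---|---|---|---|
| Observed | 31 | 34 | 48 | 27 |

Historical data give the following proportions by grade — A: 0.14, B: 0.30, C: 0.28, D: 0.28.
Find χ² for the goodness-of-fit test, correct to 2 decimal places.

Expected counts E_i = n·p_i: 140×0.14 = 19.6, 140×0.30 = 42, 140×0.28 = 39.2, 140×0.28 = 39.2.
χ² = (31−19.6)²/19.6 + (34−42)²/42 + (48−39.2)²/39.2 + (27−39.2)²/39.2
   = 6.631 + 1.524 + 1.976 + 3.797
Sum = 13.93

13.93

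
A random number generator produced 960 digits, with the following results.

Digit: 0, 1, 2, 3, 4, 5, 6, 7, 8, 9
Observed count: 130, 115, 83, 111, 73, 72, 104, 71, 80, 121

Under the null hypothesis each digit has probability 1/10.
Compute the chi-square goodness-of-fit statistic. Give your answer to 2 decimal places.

Expected count for each of the 10 categories: 960/10 = 96.
0: (130 − 96)²/96 = 1156/96 = 12.042
1: (115 − 96)²/96 = 361/96 = 3.760
2: (83 − 96)²/96 = 169/96 = 1.760
3: (111 − 96)²/96 = 225/96 = 2.344
4: (73 − 96)²/96 = 529/96 = 5.510
5: (72 − 96)²/96 = 576/96 = 6.000
6: (104 − 96)²/96 = 64/96 = 0.667
7: (71 − 96)²/96 = 625/96 = 6.510
8: (80 − 96)²/96 = 256/96 = 2.667
9: (121 − 96)²/96 = 625/96 = 6.510
Sum = 47.77

47.77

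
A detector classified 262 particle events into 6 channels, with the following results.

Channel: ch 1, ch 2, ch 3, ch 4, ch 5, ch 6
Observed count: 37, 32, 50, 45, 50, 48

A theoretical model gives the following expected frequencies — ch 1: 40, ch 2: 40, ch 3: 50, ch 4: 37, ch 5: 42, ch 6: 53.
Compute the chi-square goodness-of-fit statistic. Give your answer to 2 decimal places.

χ² = (37−40)²/40 + (32−40)²/40 + (50−50)²/50 + (45−37)²/37 + (50−42)²/42 + (48−53)²/53
   = 0.225 + 1.600 + 0.000 + 1.730 + 1.524 + 0.472
Sum = 5.55

5.55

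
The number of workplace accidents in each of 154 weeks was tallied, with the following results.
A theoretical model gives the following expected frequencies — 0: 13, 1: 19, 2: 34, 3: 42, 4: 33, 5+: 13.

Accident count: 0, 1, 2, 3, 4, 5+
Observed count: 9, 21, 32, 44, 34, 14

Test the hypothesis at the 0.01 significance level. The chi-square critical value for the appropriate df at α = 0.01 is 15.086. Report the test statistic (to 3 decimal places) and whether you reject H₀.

0: (9 − 13)²/13 = 16/13 = 1.2308
1: (21 − 19)²/19 = 4/19 = 0.2105
2: (32 − 34)²/34 = 4/34 = 0.1176
3: (44 − 42)²/42 = 4/42 = 0.0952
4: (34 − 33)²/33 = 1/33 = 0.0303
5+: (14 − 13)²/13 = 1/13 = 0.0769
Sum = 1.761
df = 5. Since 1.761 < 15.086, we do not reject H₀.

1.761; do not reject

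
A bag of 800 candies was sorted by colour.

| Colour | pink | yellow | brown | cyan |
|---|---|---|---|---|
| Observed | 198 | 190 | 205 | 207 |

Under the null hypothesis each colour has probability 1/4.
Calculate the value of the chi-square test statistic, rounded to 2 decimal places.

Expected count for each of the 4 categories: 800/4 = 200.
pink: (198 − 200)²/200 = 4/200 = 0.020
yellow: (190 − 200)²/200 = 100/200 = 0.500
brown: (205 − 200)²/200 = 25/200 = 0.125
cyan: (207 − 200)²/200 = 49/200 = 0.245
Sum = 0.89

0.89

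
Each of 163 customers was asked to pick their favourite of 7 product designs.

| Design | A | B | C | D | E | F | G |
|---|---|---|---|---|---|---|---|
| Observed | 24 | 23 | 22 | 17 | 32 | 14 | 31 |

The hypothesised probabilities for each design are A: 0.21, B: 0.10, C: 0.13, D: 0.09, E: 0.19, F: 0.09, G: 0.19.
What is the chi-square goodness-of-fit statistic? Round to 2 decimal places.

6.28

Expected counts E_i = n·p_i: 163×0.21 = 34.23, 163×0.10 = 16.3, 163×0.13 = 21.19, 163×0.09 = 14.67, 163×0.19 = 30.97, 163×0.09 = 14.67, 163×0.19 = 30.97.
χ² = (24−34.23)²/34.23 + (23−16.3)²/16.3 + (22−21.19)²/21.19 + (17−14.67)²/14.67 + (32−30.97)²/30.97 + (14−14.67)²/14.67 + (31−30.97)²/30.97
   = 3.057 + 2.754 + 0.031 + 0.370 + 0.034 + 0.031 + 0.000
Sum = 6.28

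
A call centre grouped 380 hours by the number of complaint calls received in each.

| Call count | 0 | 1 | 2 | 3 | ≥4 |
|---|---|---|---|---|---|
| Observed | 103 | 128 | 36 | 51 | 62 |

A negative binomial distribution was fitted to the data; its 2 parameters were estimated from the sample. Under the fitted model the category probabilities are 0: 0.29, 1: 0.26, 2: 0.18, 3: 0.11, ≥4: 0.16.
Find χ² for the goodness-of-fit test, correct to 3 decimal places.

26.496

Expected counts E_i = n·p_i: 380×0.29 = 110.2, 380×0.26 = 98.8, 380×0.18 = 68.4, 380×0.11 = 41.8, 380×0.16 = 60.8.
0: (103 − 110.2)²/110.2 = 51.84/110.2 = 0.4704
1: (128 − 98.8)²/98.8 = 852.64/98.8 = 8.6300
2: (36 − 68.4)²/68.4 = 1049.76/68.4 = 15.3474
3: (51 − 41.8)²/41.8 = 84.64/41.8 = 2.0249
≥4: (62 − 60.8)²/60.8 = 1.44/60.8 = 0.0237
Sum = 26.496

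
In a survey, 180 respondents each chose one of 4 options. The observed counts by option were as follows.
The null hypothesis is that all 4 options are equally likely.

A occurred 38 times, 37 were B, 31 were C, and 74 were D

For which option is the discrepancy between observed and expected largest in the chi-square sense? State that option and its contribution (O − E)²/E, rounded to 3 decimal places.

Expected count for each of the 4 categories: 180/4 = 45.
χ² = (38−45)²/45 + (37−45)²/45 + (31−45)²/45 + (74−45)²/45
   = 1.0889 + 1.4222 + 4.3556 + 18.6889
The largest term is for D: 18.689.

D, 18.689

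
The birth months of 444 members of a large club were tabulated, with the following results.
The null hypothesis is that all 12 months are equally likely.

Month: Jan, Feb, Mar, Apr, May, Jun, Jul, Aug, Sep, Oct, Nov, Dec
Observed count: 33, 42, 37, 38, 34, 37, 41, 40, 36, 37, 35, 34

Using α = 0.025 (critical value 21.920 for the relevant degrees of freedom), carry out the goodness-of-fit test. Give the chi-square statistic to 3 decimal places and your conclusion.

Expected count for each of the 12 categories: 444/12 = 37.
cat         O        E   (O−E)²/E
Jan        33       37     0.4324
Feb        42       37     0.6757
Mar        37       37     0.0000
Apr        38       37     0.0270
May        34       37     0.2432
Jun        37       37     0.0000
Jul        41       37     0.4324
Aug        40       37     0.2432
Sep        36       37     0.0270
Oct        37       37     0.0000
Nov        35       37     0.1081
Dec        34       37     0.2432
Sum = 2.432
df = 11. Since 2.432 < 21.920, we do not reject H₀.

2.432; do not reject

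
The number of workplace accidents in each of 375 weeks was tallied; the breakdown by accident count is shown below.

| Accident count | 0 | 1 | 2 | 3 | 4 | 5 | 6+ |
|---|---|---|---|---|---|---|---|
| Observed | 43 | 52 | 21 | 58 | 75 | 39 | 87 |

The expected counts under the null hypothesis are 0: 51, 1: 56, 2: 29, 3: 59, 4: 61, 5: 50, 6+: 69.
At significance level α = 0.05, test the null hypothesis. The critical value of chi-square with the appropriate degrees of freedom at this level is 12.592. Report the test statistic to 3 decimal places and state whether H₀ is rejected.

χ² = (43−51)²/51 + (52−56)²/56 + (21−29)²/29 + (58−59)²/59 + (75−61)²/61 + (39−50)²/50 + (87−69)²/69
   = 1.2549 + 0.2857 + 2.2069 + 0.0169 + 3.2131 + 2.4200 + 4.6957
Sum = 14.093
df = 6. Since 14.093 > 12.592, we reject H₀.

14.093; reject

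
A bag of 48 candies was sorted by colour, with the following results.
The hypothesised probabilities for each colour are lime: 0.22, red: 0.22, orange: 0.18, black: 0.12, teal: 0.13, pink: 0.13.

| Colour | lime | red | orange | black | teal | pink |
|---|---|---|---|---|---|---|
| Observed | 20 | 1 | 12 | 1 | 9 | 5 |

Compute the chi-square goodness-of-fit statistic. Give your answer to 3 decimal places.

23.801

Expected counts E_i = n·p_i: 48×0.22 = 10.56, 48×0.22 = 10.56, 48×0.18 = 8.64, 48×0.12 = 5.76, 48×0.13 = 6.24, 48×0.13 = 6.24.
lime: (20 − 10.56)²/10.56 = 89.1136/10.56 = 8.4388
red: (1 − 10.56)²/10.56 = 91.3936/10.56 = 8.6547
orange: (12 − 8.64)²/8.64 = 11.2896/8.64 = 1.3067
black: (1 − 5.76)²/5.76 = 22.6576/5.76 = 3.9336
teal: (9 − 6.24)²/6.24 = 7.6176/6.24 = 1.2208
pink: (5 − 6.24)²/6.24 = 1.5376/6.24 = 0.2464
Sum = 23.801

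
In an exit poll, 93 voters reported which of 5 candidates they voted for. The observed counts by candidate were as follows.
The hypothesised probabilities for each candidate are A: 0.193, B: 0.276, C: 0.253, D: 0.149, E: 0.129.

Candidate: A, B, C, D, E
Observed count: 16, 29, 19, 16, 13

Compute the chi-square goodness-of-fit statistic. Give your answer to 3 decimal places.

1.931

Expected counts E_i = n·p_i: 93×0.193 = 17.949, 93×0.276 = 25.668, 93×0.253 = 23.529, 93×0.149 = 13.857, 93×0.129 = 11.997.
χ² = (16−17.949)²/17.949 + (29−25.668)²/25.668 + (19−23.529)²/23.529 + (16−13.857)²/13.857 + (13−11.997)²/11.997
   = 0.2116 + 0.4325 + 0.8718 + 0.3314 + 0.0839
Sum = 1.931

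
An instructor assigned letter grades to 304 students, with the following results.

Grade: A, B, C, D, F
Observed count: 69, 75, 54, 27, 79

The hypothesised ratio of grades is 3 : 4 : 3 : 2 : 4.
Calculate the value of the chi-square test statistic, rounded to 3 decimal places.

Ratio total = 16. Expected counts: 304×3/16 = 57, 304×4/16 = 76, 304×3/16 = 57, 304×2/16 = 38, 304×4/16 = 76.
cat         O        E   (O−E)²/E
A          69       57     2.5263
B          75       76     0.0132
C          54       57     0.1579
D          27       38     3.1842
F          79       76     0.1184
Sum = 6.000

6.000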